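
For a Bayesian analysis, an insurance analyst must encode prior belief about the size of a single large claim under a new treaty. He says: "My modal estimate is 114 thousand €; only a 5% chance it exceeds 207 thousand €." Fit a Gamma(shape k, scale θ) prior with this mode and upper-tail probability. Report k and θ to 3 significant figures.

Gamma(k,θ) with k>1 has mode (k−1)θ, so θ = 114/(k−1).
Need P(X < 207) = 0.95 with θ tied to k this way. Start at k = 2, θ = 114: P(X<207) ≈ 0.542.
Too low — raise k to concentrate. Iterating converges to k ≈ 8.83.
Then θ = 114/(8.83−1) ≈ 14.6.

k ≈ 8.83, θ ≈ 14.6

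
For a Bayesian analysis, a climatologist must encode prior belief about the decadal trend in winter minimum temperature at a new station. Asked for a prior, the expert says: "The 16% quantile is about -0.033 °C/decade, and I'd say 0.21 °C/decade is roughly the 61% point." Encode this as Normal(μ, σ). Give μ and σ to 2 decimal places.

The p-quantile of Normal(μ,σ) is μ + z_p·σ, with z_{0.16} = -0.9945 and z_{0.61} = 0.2793.
Eliminate σ: μ = (z₂·x₁ − z₁·x₂)/(z₂ − z₁) = (0.2793·-0.033 − (-0.9945)·0.21)/1.274 = 0.16.
Then σ = (x₂ − x₁)/(z₂ − z₁) = (0.21 − -0.033)/1.274 = 0.19.

μ = 0.16, σ = 0.19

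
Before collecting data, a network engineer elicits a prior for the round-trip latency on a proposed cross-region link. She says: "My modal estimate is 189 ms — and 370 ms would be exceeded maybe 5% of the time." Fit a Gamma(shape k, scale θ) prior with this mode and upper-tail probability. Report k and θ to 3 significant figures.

k ≈ 7.15, θ ≈ 30.7

Gamma(k,θ) with k>1 has mode (k−1)θ, so θ = 189/(k−1).
Need P(X < 370) = 0.95 with θ tied to k this way. Start at k = 2, θ = 189: P(X<370) ≈ 0.582.
Too low — raise k to concentrate. Iterating converges to k ≈ 7.15.
Then θ = 189/(7.15−1) ≈ 30.7.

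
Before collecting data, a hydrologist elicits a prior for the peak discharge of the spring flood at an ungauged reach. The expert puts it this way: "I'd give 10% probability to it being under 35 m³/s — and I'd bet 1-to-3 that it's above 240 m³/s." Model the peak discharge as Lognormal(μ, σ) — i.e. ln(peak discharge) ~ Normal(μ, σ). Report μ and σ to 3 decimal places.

If T ~ Lognormal(μ,σ) then ln T ~ Normal(μ,σ), so the p-quantile of ln T is μ + z_p·σ.
ln(35) = 3.555 and ln(240) = 5.481; z_{0.1} = -1.282, z_{0.75} = 0.6745.
σ = (5.481 − 3.555)/(0.6745 − (-1.282)) = 0.984.
μ = 3.555 − (-1.282)·0.984 = 4.817.

μ ≈ 4.817, σ ≈ 0.984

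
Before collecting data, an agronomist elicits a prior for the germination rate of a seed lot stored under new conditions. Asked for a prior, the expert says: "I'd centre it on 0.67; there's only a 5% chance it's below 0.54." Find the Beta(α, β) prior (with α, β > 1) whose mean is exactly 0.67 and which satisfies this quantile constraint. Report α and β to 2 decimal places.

α ≈ 25.08, β ≈ 12.35

With mean 0.67 fixed, write α = 0.67s, β = 0.33s where s = α+β.
Need P(θ < 0.54) = 0.05 under Beta(0.67s, 0.33s). Normal approximation: (q−m)/√(m(1−m)/s) ≈ z_{0.05} = -1.64, so s ≈ 0.67·0.33·(-1.64)²/(0.54−0.67)² = 35.4.
At s = 35.4: P(θ<0.54) ≈ 0.055. Adjusting to match 0.05 gives s ≈ 37.43.
So α = 0.67·37.43 ≈ 25.08, β = 0.33·37.43 ≈ 12.35.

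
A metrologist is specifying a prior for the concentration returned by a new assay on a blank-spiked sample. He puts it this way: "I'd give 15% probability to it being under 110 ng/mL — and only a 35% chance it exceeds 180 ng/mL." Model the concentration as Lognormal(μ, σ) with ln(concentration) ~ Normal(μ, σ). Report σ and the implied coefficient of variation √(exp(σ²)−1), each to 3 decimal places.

σ ≈ 0.346, CV ≈ 0.357

If T ~ Lognormal(μ,σ) then ln T ~ Normal(μ,σ), so the p-quantile of ln T is μ + z_p·σ.
ln(110) = 4.7 and ln(180) = 5.193; z_{0.15} = -1.036, z_{0.65} = 0.3853.
σ = (5.193 − 4.7)/(0.3853 − (-1.036)) = 0.346.
μ = 4.7 − (-1.036)·0.346 = 5.059.
CV = √(exp(σ²)−1) = √(exp(0.1200)−1) = 0.357.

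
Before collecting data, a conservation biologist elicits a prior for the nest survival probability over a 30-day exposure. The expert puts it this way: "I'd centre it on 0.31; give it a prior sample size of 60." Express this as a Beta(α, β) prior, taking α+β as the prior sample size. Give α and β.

Under the effective-sample-size interpretation, Beta(α, β) has prior mean α/(α+β) and prior sample size α+β.
So α+β = 60 and α/(α+β) = 0.31, giving α = 0.31·60 = 18.6 and β = 60 − 18.6 = 41.4.

α = 18.6, β = 41.4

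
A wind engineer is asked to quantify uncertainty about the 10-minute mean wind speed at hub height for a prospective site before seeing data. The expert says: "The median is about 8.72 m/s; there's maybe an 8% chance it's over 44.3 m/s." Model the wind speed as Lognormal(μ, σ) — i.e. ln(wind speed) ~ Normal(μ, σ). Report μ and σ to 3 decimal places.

If T ~ Lognormal(μ,σ) then ln T ~ Normal(μ,σ), so the p-quantile of ln T is μ + z_p·σ.
ln(8.72) = 2.166 and ln(44.3) = 3.791; z_{0.5} = 0, z_{0.92} = 1.405.
σ = (3.791 − 2.166)/(1.405 − (0)) = 1.157.
μ = 2.166 − (0)·1.157 = 2.166.

μ ≈ 2.166, σ ≈ 1.157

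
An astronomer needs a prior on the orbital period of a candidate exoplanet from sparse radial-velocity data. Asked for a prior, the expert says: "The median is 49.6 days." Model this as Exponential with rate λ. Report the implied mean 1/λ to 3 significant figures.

mean ≈ 71.6 days

Exponential median = ln 2 / λ, so λ = ln 2 / 49.6 = 0.014.
Mean = 1/λ = 71.6 days.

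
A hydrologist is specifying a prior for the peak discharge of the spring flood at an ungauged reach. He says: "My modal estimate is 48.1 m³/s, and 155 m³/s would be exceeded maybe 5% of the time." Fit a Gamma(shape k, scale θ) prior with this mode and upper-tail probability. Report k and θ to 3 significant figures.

Gamma(k,θ) with k>1 has mode (k−1)θ, so θ = 48.1/(k−1).
Need P(X < 155) = 0.95 with θ tied to k this way. Start at k = 2, θ = 48.1: P(X<155) ≈ 0.832.
Too low — raise k to concentrate. Iterating converges to k ≈ 2.91.
Then θ = 48.1/(2.91−1) ≈ 25.1.

k ≈ 2.91, θ ≈ 25.1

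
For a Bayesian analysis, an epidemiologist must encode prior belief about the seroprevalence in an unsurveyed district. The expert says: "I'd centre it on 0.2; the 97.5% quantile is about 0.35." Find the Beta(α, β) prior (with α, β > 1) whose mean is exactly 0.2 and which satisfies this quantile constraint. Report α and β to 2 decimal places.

α ≈ 6.59, β ≈ 26.38

With mean 0.2 fixed, write α = 0.2s, β = 0.8s where s = α+β.
Need P(θ < 0.35) = 0.975 under Beta(0.2s, 0.8s). Normal approximation: (q−m)/√(m(1−m)/s) ≈ z_{0.975} = 1.96, so s ≈ 0.2·0.8·(1.96)²/(0.35−0.2)² = 27.3.
At s = 27.3: P(θ<0.35) ≈ 0.964. Adjusting to match 0.975 gives s ≈ 32.97.
So α = 0.2·32.97 ≈ 6.59, β = 0.8·32.97 ≈ 26.38.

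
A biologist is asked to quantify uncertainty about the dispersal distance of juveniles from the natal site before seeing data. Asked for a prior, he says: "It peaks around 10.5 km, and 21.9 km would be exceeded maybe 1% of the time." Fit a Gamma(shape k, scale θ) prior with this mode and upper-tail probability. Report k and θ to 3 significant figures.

Gamma(k,θ) with k>1 has mode (k−1)θ, so θ = 10.5/(k−1).
Need P(X < 21.9) = 0.99 with θ tied to k this way. Start at k = 2, θ = 10.5: P(X<21.9) ≈ 0.617.
Too low — raise k to concentrate. Iterating converges to k ≈ 10.
Then θ = 10.5/(10−1) ≈ 1.16.

k ≈ 10, θ ≈ 1.16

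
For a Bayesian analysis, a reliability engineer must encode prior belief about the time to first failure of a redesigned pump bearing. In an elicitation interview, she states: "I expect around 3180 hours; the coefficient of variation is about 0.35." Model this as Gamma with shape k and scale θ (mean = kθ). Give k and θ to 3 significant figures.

k ≈ 8.16, θ ≈ 390

For Gamma(k, scale θ): mean = kθ, variance = kθ², so CV = 1/√k.
CV = 0.35, hence k = 1/CV² = 8.16.
Then θ = mean/k = 3180/8.16 = 390.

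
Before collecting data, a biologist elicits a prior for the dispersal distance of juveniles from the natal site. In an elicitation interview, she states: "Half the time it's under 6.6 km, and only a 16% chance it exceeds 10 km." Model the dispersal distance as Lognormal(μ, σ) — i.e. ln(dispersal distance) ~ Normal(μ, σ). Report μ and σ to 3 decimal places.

μ ≈ 1.887, σ ≈ 0.418

If T ~ Lognormal(μ,σ) then ln T ~ Normal(μ,σ), so the p-quantile of ln T is μ + z_p·σ.
ln(6.6) = 1.887 and ln(10) = 2.303; z_{0.5} = 0, z_{0.84} = 0.9945.
σ = (2.303 − 1.887)/(0.9945 − (0)) = 0.418.
μ = 1.887 − (0)·0.418 = 1.887.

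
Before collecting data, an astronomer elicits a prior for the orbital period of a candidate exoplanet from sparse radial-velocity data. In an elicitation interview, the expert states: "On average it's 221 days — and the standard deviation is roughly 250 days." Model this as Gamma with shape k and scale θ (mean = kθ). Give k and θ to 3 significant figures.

For Gamma(k, scale θ): mean = kθ, variance = kθ², so CV = 1/√k.
CV = SD/mean = 250/221 = 1.131, hence k = 1/CV² = 0.781.
Then θ = mean/k = 221/0.781 = 283.

k ≈ 0.781, θ ≈ 283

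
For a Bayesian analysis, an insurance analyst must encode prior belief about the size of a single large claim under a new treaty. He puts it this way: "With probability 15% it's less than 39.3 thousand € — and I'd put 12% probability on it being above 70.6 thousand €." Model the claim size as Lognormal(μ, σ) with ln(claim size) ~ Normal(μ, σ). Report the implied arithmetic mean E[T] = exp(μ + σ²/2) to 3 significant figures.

E[T] ≈ 53.6 thousand €

If T ~ Lognormal(μ,σ) then ln T ~ Normal(μ,σ), so the p-quantile of ln T is μ + z_p·σ.
ln(39.3) = 3.671 and ln(70.6) = 4.257; z_{0.15} = -1.036, z_{0.88} = 1.175.
σ = (4.257 − 3.671)/(1.175 − (-1.036)) = 0.265.
μ = 3.671 − (-1.036)·0.265 = 3.946.
E[T] = exp(μ + σ²/2) = exp(3.946 + 0.0351) = 53.6 thousand €.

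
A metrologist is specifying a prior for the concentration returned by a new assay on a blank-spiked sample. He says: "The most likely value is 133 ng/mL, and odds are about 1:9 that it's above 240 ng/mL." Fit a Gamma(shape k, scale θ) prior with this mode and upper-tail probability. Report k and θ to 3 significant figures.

Gamma(k,θ) with k>1 has mode (k−1)θ, so θ = 133/(k−1).
Need P(X < 240) = 0.9 with θ tied to k this way. Start at k = 2, θ = 133: P(X<240) ≈ 0.539.
Too low — raise k to concentrate. Iterating converges to k ≈ 6.47.
Then θ = 133/(6.47−1) ≈ 24.3.

k ≈ 6.47, θ ≈ 24.3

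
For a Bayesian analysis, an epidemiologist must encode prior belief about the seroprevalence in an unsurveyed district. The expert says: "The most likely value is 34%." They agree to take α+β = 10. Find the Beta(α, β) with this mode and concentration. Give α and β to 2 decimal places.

For α,β > 1 the Beta mode is (α−1)/(α+β−2). With α+β = 10, the mode is (α−1)/8.
Set (α−1)/8 = 0.34 → α = 1 + 0.34·8 = 3.72.
β = 10 − α = 6.28.

α = 3.72, β = 6.28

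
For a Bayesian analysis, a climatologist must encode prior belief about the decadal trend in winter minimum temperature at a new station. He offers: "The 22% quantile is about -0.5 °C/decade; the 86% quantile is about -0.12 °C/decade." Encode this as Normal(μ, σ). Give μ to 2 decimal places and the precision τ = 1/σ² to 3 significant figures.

For Normal(μ,σ), the p-quantile is μ + z_p·σ. Here z_{0.22} = -0.7722, z_{0.86} = 1.08.
So -0.5 = μ − 0.7722σ and -0.12 = μ + 1.08σ.
Subtracting: σ = (-0.12 − -0.5)/(1.08 − (-0.7722)) = 0.21.
Then μ = -0.5 − (-0.7722)·0.21 = -0.34.
Precision τ = 1/σ² = 1/0.2051² = 23.8.

μ = -0.34, τ = 23.8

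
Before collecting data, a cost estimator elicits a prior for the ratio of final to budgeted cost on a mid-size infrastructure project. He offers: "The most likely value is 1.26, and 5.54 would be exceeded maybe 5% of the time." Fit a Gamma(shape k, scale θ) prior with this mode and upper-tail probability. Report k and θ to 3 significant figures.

k ≈ 2.12, θ ≈ 1.12

Gamma(k,θ) with k>1 has mode (k−1)θ, so θ = 1.26/(k−1).
Need P(X < 5.54) = 0.95 with θ tied to k this way. Start at k = 2, θ = 1.26: P(X<5.54) ≈ 0.934.
Too low — raise k to concentrate. Iterating converges to k ≈ 2.12.
Then θ = 1.26/(2.12−1) ≈ 1.12.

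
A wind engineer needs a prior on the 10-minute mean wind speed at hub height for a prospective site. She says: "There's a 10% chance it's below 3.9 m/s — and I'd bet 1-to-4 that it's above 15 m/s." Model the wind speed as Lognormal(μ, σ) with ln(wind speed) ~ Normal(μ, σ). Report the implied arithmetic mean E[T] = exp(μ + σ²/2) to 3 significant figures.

If T ~ Lognormal(μ,σ) then ln T ~ Normal(μ,σ), so the p-quantile of ln T is μ + z_p·σ.
ln(3.9) = 1.361 and ln(15) = 2.708; z_{0.1} = -1.282, z_{0.8} = 0.8416.
σ = (2.708 − 1.361)/(0.8416 − (-1.282)) = 0.634.
μ = 1.361 − (-1.282)·0.634 = 2.174.
E[T] = exp(μ + σ²/2) = exp(2.174 + 0.2013) = 10.8 m/s.

E[T] ≈ 10.8 m/s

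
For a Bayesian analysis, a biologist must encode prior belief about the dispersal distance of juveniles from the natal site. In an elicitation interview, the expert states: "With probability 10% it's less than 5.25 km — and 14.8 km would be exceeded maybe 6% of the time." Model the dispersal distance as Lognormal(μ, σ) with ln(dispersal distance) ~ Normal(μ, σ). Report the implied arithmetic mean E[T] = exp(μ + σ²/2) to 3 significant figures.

If T ~ Lognormal(μ,σ) then ln T ~ Normal(μ,σ), so the p-quantile of ln T is μ + z_p·σ.
ln(5.25) = 1.658 and ln(14.8) = 2.695; z_{0.1} = -1.282, z_{0.94} = 1.555.
σ = (2.695 − 1.658)/(1.555 − (-1.282)) = 0.365.
μ = 1.658 − (-1.282)·0.365 = 2.127.
E[T] = exp(μ + σ²/2) = exp(2.127 + 0.0668) = 8.96 km.

E[T] ≈ 8.96 km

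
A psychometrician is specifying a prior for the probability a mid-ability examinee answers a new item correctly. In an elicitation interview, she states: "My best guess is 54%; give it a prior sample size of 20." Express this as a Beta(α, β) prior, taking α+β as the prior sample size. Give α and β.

Under the effective-sample-size interpretation, Beta(α, β) has prior mean α/(α+β) and prior sample size α+β.
So α+β = 20 and α/(α+β) = 0.54, giving α = 0.54·20 = 10.8 and β = 20 − 10.8 = 9.2.

α = 10.8, β = 9.2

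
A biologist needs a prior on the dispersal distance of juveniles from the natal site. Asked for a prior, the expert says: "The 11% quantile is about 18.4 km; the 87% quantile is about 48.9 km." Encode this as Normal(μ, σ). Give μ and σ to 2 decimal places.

For Normal(μ,σ), the p-quantile is μ + z_p·σ. Here z_{0.11} = -1.227, z_{0.87} = 1.126.
So 18.4 = μ − 1.227σ and 48.9 = μ + 1.126σ.
Subtracting: σ = (48.9 − 18.4)/(1.126 − (-1.227)) = 12.96.
Then μ = 18.4 − (-1.227)·12.96 = 34.30.

μ = 34.30, σ = 12.96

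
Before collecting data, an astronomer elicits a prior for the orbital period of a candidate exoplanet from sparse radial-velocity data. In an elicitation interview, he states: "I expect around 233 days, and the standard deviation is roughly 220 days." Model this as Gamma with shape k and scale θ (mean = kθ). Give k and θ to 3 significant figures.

For Gamma(k, scale θ): mean = kθ, variance = kθ², so CV = 1/√k.
CV = SD/mean = 220/233 = 0.9442, hence k = 1/CV² = 1.12.
Then θ = mean/k = 233/1.12 = 208.

k ≈ 1.12, θ ≈ 208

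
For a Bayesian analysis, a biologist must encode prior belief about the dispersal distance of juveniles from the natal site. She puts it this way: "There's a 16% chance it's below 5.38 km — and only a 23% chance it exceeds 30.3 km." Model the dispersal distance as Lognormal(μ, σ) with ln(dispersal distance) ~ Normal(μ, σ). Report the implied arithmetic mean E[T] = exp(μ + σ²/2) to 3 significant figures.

E[T] ≈ 23.8 km

If T ~ Lognormal(μ,σ) then ln T ~ Normal(μ,σ), so the p-quantile of ln T is μ + z_p·σ.
ln(5.38) = 1.683 and ln(30.3) = 3.411; z_{0.16} = -0.9945, z_{0.77} = 0.7388.
σ = (3.411 − 1.683)/(0.7388 − (-0.9945)) = 0.997.
μ = 1.683 − (-0.9945)·0.997 = 2.674.
E[T] = exp(μ + σ²/2) = exp(2.674 + 0.4972) = 23.8 km.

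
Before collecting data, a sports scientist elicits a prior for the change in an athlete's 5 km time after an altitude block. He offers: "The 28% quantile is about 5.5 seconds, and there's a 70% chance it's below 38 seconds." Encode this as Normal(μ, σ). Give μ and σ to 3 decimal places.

μ = 22.608, σ = 29.352

The p-quantile of Normal(μ,σ) is μ + z_p·σ, with z_{0.28} = -0.5828 and z_{0.7} = 0.5244.
Eliminate σ: μ = (z₂·x₁ − z₁·x₂)/(z₂ − z₁) = (0.5244·5.5 − (-0.5828)·38)/1.107 = 22.608.
Then σ = (x₂ − x₁)/(z₂ − z₁) = (38 − 5.5)/1.107 = 29.352.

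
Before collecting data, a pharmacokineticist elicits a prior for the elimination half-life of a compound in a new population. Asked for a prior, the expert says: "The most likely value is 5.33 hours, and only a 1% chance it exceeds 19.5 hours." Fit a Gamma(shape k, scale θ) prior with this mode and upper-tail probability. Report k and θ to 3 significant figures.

k ≈ 3.55, θ ≈ 2.09

Gamma(k,θ) with k>1 has mode (k−1)θ, so θ = 5.33/(k−1).
Need P(X < 19.5) = 0.99 with θ tied to k this way. Start at k = 2, θ = 5.33: P(X<19.5) ≈ 0.880.
Too low — raise k to concentrate. Iterating converges to k ≈ 3.55.
Then θ = 5.33/(3.55−1) ≈ 2.09.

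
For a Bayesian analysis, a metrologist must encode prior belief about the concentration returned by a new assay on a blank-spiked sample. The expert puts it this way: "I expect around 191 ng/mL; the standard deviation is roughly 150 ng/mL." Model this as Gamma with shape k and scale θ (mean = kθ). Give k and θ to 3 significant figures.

For Gamma(k, scale θ): mean = kθ, variance = kθ², so CV = 1/√k.
CV = SD/mean = 150/191 = 0.7853, hence k = 1/CV² = 1.62.
Then θ = mean/k = 191/1.62 = 118.

k ≈ 1.62, θ ≈ 118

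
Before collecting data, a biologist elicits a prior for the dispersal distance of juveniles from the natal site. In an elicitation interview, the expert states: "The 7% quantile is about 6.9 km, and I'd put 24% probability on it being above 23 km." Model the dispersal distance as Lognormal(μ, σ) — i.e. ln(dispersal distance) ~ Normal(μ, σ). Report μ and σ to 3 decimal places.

μ ≈ 2.746, σ ≈ 0.552

If T ~ Lognormal(μ,σ) then ln T ~ Normal(μ,σ), so the p-quantile of ln T is μ + z_p·σ.
ln(6.9) = 1.932 and ln(23) = 3.135; z_{0.07} = -1.476, z_{0.76} = 0.7063.
σ = (3.135 − 1.932)/(0.7063 − (-1.476)) = 0.552.
μ = 1.932 − (-1.476)·0.552 = 2.746.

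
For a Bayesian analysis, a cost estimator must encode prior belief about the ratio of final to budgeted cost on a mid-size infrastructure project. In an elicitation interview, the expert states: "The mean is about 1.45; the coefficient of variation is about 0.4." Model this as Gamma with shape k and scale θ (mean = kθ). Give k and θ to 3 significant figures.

For Gamma(k, scale θ): mean = kθ, variance = kθ², so CV = 1/√k.
CV = 0.4, hence k = 1/CV² = 6.25.
Then θ = mean/k = 1.45/6.25 = 0.232.

k ≈ 6.25, θ ≈ 0.232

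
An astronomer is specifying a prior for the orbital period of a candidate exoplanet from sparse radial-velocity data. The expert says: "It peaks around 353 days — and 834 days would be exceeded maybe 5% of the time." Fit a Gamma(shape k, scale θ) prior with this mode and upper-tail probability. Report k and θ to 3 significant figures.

Gamma(k,θ) with k>1 has mode (k−1)θ, so θ = 353/(k−1).
Need P(X < 834) = 0.95 with θ tied to k this way. Start at k = 2, θ = 353: P(X<834) ≈ 0.683.
Too low — raise k to concentrate. Iterating converges to k ≈ 4.7.
Then θ = 353/(4.7−1) ≈ 95.5.

k ≈ 4.7, θ ≈ 95.5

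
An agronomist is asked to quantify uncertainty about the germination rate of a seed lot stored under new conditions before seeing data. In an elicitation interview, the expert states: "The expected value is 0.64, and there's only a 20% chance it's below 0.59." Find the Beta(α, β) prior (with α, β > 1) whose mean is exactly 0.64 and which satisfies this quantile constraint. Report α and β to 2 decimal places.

α ≈ 41.11, β ≈ 23.12

With mean 0.64 fixed, write α = 0.64s, β = 0.36s where s = α+β.
Need P(θ < 0.59) = 0.2 under Beta(0.64s, 0.36s). Normal approximation: (q−m)/√(m(1−m)/s) ≈ z_{0.2} = -0.842, so s ≈ 0.64·0.36·(-0.842)²/(0.59−0.64)² = 65.3.
At s = 65.3: P(θ<0.59) ≈ 0.198. Adjusting to match 0.2 gives s ≈ 64.23.
So α = 0.64·64.23 ≈ 41.11, β = 0.36·64.23 ≈ 23.12.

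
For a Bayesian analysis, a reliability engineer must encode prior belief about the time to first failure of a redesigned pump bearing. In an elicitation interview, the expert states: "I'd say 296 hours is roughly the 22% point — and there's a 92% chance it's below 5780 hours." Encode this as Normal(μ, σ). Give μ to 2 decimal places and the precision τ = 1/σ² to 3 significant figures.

The p-quantile of Normal(μ,σ) is μ + z_p·σ, with z_{0.22} = -0.7722 and z_{0.92} = 1.405.
Eliminate σ: μ = (z₂·x₁ − z₁·x₂)/(z₂ − z₁) = (1.405·296 − (-0.7722)·5780)/2.177 = 2240.97.
Then σ = (x₂ − x₁)/(z₂ − z₁) = (5780 − 296)/2.177 = 2518.76.
Precision τ = 1/σ² = 1/2519² = 1.58e-07.

μ = 2240.97, τ = 1.58e-07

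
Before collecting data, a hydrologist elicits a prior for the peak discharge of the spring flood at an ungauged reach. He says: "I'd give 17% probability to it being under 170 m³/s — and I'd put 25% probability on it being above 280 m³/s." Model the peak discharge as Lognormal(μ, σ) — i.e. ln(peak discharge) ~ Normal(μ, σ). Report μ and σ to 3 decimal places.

μ ≈ 5.428, σ ≈ 0.306

If T ~ Lognormal(μ,σ) then ln T ~ Normal(μ,σ), so the p-quantile of ln T is μ + z_p·σ.
ln(170) = 5.136 and ln(280) = 5.635; z_{0.17} = -0.9542, z_{0.75} = 0.6745.
σ = (5.635 − 5.136)/(0.6745 − (-0.9542)) = 0.306.
μ = 5.136 − (-0.9542)·0.306 = 5.428.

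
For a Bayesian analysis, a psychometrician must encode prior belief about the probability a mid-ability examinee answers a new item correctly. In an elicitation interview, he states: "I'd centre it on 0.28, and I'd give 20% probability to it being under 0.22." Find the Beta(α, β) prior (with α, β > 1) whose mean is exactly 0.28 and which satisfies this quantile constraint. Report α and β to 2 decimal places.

α ≈ 11.43, β ≈ 29.40

With mean 0.28 fixed, write α = 0.28s, β = 0.72s where s = α+β.
Need P(θ < 0.22) = 0.2 under Beta(0.28s, 0.72s). Normal approximation: (q−m)/√(m(1−m)/s) ≈ z_{0.2} = -0.842, so s ≈ 0.28·0.72·(-0.842)²/(0.22−0.28)² = 39.7.
At s = 39.7: P(θ<0.22) ≈ 0.204. Adjusting to match 0.2 gives s ≈ 40.83.
So α = 0.28·40.83 ≈ 11.43, β = 0.72·40.83 ≈ 29.40.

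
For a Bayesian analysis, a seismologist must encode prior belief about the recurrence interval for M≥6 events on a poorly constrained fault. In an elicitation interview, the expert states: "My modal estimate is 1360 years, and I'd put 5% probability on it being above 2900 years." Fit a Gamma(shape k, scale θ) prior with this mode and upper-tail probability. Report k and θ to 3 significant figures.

k ≈ 5.81, θ ≈ 283

Gamma(k,θ) with k>1 has mode (k−1)θ, so θ = 1360/(k−1).
Need P(X < 2900) = 0.95 with θ tied to k this way. Start at k = 2, θ = 1360: P(X<2900) ≈ 0.629.
Too low — raise k to concentrate. Iterating converges to k ≈ 5.81.
Then θ = 1360/(5.81−1) ≈ 283.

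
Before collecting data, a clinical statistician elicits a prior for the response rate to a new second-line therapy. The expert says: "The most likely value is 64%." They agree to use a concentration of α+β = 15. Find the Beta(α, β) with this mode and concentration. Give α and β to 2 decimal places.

For α,β > 1 the Beta mode is (α−1)/(α+β−2). With α+β = 15, the mode is (α−1)/13.
Set (α−1)/13 = 0.64 → α = 1 + 0.64·13 = 9.32.
β = 15 − α = 5.68.

α = 9.32, β = 5.68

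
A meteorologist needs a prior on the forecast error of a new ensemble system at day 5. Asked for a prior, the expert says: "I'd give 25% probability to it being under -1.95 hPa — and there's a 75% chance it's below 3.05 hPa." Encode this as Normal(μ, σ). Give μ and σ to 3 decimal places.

The p-quantile of Normal(μ,σ) is μ + z_p·σ, with z_{0.25} = -0.6745 and z_{0.75} = 0.6745.
Eliminate σ: μ = (z₂·x₁ − z₁·x₂)/(z₂ − z₁) = (0.6745·-1.95 − (-0.6745)·3.05)/1.349 = 0.550.
Then σ = (x₂ − x₁)/(z₂ − z₁) = (3.05 − -1.95)/1.349 = 3.707.

μ = 0.550, σ = 3.707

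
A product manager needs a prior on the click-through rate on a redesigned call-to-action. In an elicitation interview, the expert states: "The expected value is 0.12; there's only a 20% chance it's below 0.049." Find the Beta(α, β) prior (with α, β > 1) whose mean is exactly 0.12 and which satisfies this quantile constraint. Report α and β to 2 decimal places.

α ≈ 1.76, β ≈ 12.94

With mean 0.12 fixed, write α = 0.12s, β = 0.88s where s = α+β.
Need P(θ < 0.049) = 0.2 under Beta(0.12s, 0.88s). Normal approximation: (q−m)/√(m(1−m)/s) ≈ z_{0.2} = -0.842, so s ≈ 0.12·0.88·(-0.842)²/(0.049−0.12)² = 14.8.
At s = 14.8: P(θ<0.049) ≈ 0.198. Adjusting to match 0.2 gives s ≈ 14.70.
So α = 0.12·14.70 ≈ 1.76, β = 0.88·14.70 ≈ 12.94.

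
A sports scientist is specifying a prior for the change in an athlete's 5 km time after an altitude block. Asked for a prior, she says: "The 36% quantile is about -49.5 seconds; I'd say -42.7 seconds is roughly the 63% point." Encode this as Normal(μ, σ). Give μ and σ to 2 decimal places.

The p-quantile of Normal(μ,σ) is μ + z_p·σ, with z_{0.36} = -0.3585 and z_{0.63} = 0.3319.
Eliminate σ: μ = (z₂·x₁ − z₁·x₂)/(z₂ − z₁) = (0.3319·-49.5 − (-0.3585)·-42.7)/0.6903 = -45.97.
Then σ = (x₂ − x₁)/(z₂ − z₁) = (-42.7 − -49.5)/0.6903 = 9.85.

μ = -45.97, σ = 9.85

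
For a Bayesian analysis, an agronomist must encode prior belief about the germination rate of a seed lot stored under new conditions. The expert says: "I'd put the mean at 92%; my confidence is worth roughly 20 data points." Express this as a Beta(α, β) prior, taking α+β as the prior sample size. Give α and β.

Under the effective-sample-size interpretation, Beta(α, β) has prior mean α/(α+β) and prior sample size α+β.
So α+β = 20 and α/(α+β) = 0.92, giving α = 0.92·20 = 18.4 and β = 20 − 18.4 = 1.6.

α = 18.4, β = 1.6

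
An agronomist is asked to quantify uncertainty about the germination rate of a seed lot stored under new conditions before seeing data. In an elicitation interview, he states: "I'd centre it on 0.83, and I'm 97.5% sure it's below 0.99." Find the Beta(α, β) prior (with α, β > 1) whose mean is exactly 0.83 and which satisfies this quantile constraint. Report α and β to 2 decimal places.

With mean 0.83 fixed, write α = 0.83s, β = 0.17s where s = α+β.
Need P(θ < 0.99) = 0.975 under Beta(0.83s, 0.17s). Normal approximation: (q−m)/√(m(1−m)/s) ≈ z_{0.975} = 1.96, so s ≈ 0.83·0.17·(1.96)²/(0.99−0.83)² = 21.2.
At s = 21.2: P(θ<0.99) ≈ 1.000. Adjusting to match 0.975 gives s ≈ 7.52.
So α = 0.83·7.52 ≈ 6.24, β = 0.17·7.52 ≈ 1.28.

α ≈ 6.24, β ≈ 1.28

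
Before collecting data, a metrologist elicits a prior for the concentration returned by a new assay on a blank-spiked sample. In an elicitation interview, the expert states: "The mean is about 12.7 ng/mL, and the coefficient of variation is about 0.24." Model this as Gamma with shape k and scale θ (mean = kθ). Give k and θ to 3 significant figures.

For Gamma(k, scale θ): mean = kθ, variance = kθ², so CV = 1/√k.
CV = 0.24, hence k = 1/CV² = 17.4.
Then θ = mean/k = 12.7/17.4 = 0.732.

k ≈ 17.4, θ ≈ 0.732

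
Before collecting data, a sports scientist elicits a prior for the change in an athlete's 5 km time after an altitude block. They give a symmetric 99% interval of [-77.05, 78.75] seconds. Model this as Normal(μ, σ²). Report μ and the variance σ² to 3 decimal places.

A symmetric 99% interval runs μ ± z·σ with z = 2.576.
Half-width = 77.9, so σ = 77.9/2.576 = 30.2427 and σ² = 914.620.
μ is the interval midpoint, 0.850.

μ = 0.850, σ² = 914.620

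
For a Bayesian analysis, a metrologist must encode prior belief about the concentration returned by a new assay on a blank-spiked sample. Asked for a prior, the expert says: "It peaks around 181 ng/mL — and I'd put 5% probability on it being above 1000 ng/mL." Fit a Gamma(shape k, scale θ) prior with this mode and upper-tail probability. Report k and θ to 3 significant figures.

Gamma(k,θ) with k>1 has mode (k−1)θ, so θ = 181/(k−1).
Need P(X < 1000) = 0.95 with θ tied to k this way. Start at k = 2, θ = 181: P(X<1000) ≈ 0.974.
Too high — lower k to spread out. Iterating converges to k ≈ 1.8.
Then θ = 181/(1.8−1) ≈ 227.

k ≈ 1.8, θ ≈ 227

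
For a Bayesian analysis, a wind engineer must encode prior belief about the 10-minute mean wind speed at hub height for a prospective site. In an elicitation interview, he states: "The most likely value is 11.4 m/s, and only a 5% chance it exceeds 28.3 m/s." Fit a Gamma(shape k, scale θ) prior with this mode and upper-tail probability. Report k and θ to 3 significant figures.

Gamma(k,θ) with k>1 has mode (k−1)θ, so θ = 11.4/(k−1).
Need P(X < 28.3) = 0.95 with θ tied to k this way. Start at k = 2, θ = 11.4: P(X<28.3) ≈ 0.709.
Too low — raise k to concentrate. Iterating converges to k ≈ 4.29.
Then θ = 11.4/(4.29−1) ≈ 3.47.

k ≈ 4.29, θ ≈ 3.47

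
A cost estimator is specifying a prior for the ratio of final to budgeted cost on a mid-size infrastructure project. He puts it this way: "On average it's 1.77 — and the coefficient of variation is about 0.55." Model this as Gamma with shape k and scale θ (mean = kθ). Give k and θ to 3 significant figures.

k ≈ 3.31, θ ≈ 0.535

For Gamma(k, scale θ): mean = kθ, variance = kθ², so CV = 1/√k.
CV = 0.55, hence k = 1/CV² = 3.31.
Then θ = mean/k = 1.77/3.31 = 0.535.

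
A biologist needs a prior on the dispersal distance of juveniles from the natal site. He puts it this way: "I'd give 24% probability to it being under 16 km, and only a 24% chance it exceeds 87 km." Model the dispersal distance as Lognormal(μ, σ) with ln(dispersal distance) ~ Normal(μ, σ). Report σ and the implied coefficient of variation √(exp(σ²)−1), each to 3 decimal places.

If T ~ Lognormal(μ,σ) then ln T ~ Normal(μ,σ), so the p-quantile of ln T is μ + z_p·σ.
ln(16) = 2.773 and ln(87) = 4.466; z_{0.24} = -0.7063, z_{0.76} = 0.7063.
σ = (4.466 − 2.773)/(0.7063 − (-0.7063)) = 1.199.
μ = 2.773 − (-0.7063)·1.199 = 3.619.
CV = √(exp(σ²)−1) = √(exp(1.4369)−1) = 1.791.

σ ≈ 1.199, CV ≈ 1.791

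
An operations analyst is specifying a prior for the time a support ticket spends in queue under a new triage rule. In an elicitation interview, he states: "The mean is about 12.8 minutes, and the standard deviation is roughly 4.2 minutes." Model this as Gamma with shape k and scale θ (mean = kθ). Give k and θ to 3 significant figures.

For Gamma(k, scale θ): mean = kθ, variance = kθ², so CV = 1/√k.
CV = SD/mean = 4.2/12.8 = 0.3281, hence k = 1/CV² = 9.29.
Then θ = mean/k = 12.8/9.29 = 1.38.

k ≈ 9.29, θ ≈ 1.38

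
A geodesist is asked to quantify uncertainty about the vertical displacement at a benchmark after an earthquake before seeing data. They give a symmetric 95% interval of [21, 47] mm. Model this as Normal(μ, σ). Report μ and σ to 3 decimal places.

A symmetric 95% interval runs μ ± z·σ with z = 1.96.
Half-width = 13, so σ = 13/1.96 = 6.633.
μ is the interval midpoint, 34.000.

μ = 34.000, σ = 6.633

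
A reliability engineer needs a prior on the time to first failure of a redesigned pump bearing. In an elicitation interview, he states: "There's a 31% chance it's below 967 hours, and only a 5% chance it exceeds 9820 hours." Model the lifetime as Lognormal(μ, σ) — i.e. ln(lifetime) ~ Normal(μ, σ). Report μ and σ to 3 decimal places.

μ ≈ 7.411, σ ≈ 1.083

If T ~ Lognormal(μ,σ) then ln T ~ Normal(μ,σ), so the p-quantile of ln T is μ + z_p·σ.
ln(967) = 6.874 and ln(9820) = 9.192; z_{0.31} = -0.4959, z_{0.95} = 1.645.
σ = (9.192 − 6.874)/(1.645 − (-0.4959)) = 1.083.
μ = 6.874 − (-0.4959)·1.083 = 7.411.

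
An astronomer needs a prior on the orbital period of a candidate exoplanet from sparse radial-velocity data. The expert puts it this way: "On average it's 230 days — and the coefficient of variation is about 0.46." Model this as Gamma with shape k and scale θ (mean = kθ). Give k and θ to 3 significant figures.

k ≈ 4.73, θ ≈ 48.7

For Gamma(k, scale θ): mean = kθ, variance = kθ², so CV = 1/√k.
CV = 0.46, hence k = 1/CV² = 4.73.
Then θ = mean/k = 230/4.73 = 48.7.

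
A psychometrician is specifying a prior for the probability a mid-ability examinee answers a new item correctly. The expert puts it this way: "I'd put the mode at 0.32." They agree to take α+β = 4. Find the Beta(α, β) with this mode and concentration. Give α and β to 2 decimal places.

α = 1.64, β = 2.36

For α,β > 1 the Beta mode is (α−1)/(α+β−2). With α+β = 4, the mode is (α−1)/2.
Set (α−1)/2 = 0.32 → α = 1 + 0.32·2 = 1.64.
β = 4 − α = 2.36.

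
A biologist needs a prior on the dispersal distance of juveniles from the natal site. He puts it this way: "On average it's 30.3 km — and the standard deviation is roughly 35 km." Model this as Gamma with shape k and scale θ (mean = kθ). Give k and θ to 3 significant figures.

For Gamma(k, scale θ): mean = kθ, variance = kθ², so CV = 1/√k.
CV = SD/mean = 35/30.3 = 1.155, hence k = 1/CV² = 0.749.
Then θ = mean/k = 30.3/0.749 = 40.4.

k ≈ 0.749, θ ≈ 40.4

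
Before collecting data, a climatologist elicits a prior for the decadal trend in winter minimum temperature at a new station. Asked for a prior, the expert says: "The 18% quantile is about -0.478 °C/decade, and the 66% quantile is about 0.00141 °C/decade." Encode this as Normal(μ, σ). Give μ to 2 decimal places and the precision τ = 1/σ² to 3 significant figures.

μ = -0.15, τ = 7.67

For Normal(μ,σ), the p-quantile is μ + z_p·σ. Here z_{0.18} = -0.9154, z_{0.66} = 0.4125.
So -0.478 = μ − 0.9154σ and 0.00141 = μ + 0.4125σ.
Subtracting: σ = (0.00141 − -0.478)/(0.4125 − (-0.9154)) = 0.36.
Then μ = -0.478 − (-0.9154)·0.36 = -0.15.
Precision τ = 1/σ² = 1/0.361² = 7.67.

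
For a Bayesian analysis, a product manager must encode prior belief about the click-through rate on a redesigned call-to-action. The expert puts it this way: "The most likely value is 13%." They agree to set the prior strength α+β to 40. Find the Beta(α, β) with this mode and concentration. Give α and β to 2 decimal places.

α = 5.94, β = 34.06

For α,β > 1 the Beta mode is (α−1)/(α+β−2). With α+β = 40, the mode is (α−1)/38.
Set (α−1)/38 = 0.13 → α = 1 + 0.13·38 = 5.94.
β = 40 − α = 34.06.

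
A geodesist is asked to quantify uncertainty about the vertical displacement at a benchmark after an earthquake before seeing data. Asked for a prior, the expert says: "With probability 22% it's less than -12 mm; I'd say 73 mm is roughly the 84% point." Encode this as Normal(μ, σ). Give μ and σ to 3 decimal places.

For Normal(μ,σ), the p-quantile is μ + z_p·σ. Here z_{0.22} = -0.7722, z_{0.84} = 0.9945.
So -12 = μ − 0.7722σ and 73 = μ + 0.9945σ.
Subtracting: σ = (73 − -12)/(0.9945 − (-0.7722)) = 48.114.
Then μ = -12 − (-0.7722)·48.114 = 25.153.

μ = 25.153, σ = 48.114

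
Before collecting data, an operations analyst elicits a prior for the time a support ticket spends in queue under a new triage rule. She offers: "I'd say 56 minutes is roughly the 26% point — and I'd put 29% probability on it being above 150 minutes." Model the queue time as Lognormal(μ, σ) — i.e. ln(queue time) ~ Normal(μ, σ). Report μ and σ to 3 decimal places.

μ ≈ 4.555, σ ≈ 0.823

If T ~ Lognormal(μ,σ) then ln T ~ Normal(μ,σ), so the p-quantile of ln T is μ + z_p·σ.
ln(56) = 4.025 and ln(150) = 5.011; z_{0.26} = -0.6433, z_{0.71} = 0.5534.
σ = (5.011 − 4.025)/(0.5534 − (-0.6433)) = 0.823.
μ = 4.025 − (-0.6433)·0.823 = 4.555.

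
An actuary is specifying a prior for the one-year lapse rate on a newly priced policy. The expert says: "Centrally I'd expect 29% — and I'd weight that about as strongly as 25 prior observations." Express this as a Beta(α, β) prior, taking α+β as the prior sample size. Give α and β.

Under the effective-sample-size interpretation, Beta(α, β) has prior mean α/(α+β) and prior sample size α+β.
So α+β = 25 and α/(α+β) = 0.29, giving α = 0.29·25 = 7.25 and β = 25 − 7.25 = 17.75.

α = 7.25, β = 17.75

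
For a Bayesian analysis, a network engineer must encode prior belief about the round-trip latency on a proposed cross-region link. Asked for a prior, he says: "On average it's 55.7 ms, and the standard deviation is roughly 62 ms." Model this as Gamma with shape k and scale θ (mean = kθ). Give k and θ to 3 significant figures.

k ≈ 0.807, θ ≈ 69

For Gamma(k, scale θ): mean = kθ, variance = kθ², so CV = 1/√k.
CV = SD/mean = 62/55.7 = 1.113, hence k = 1/CV² = 0.807.
Then θ = mean/k = 55.7/0.807 = 69.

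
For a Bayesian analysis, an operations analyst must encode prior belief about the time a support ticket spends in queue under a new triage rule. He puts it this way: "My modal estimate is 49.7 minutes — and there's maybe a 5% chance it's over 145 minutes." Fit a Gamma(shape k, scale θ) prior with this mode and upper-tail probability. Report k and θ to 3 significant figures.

k ≈ 3.32, θ ≈ 21.4

Gamma(k,θ) with k>1 has mode (k−1)θ, so θ = 49.7/(k−1).
Need P(X < 145) = 0.95 with θ tied to k this way. Start at k = 2, θ = 49.7: P(X<145) ≈ 0.788.
Too low — raise k to concentrate. Iterating converges to k ≈ 3.32.
Then θ = 49.7/(3.32−1) ≈ 21.4.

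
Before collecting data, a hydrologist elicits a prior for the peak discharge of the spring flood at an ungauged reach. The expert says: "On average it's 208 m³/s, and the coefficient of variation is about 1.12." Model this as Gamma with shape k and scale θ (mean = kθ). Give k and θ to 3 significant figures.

k ≈ 0.797, θ ≈ 261

For Gamma(k, scale θ): mean = kθ, variance = kθ², so CV = 1/√k.
CV = 1.12, hence k = 1/CV² = 0.797.
Then θ = mean/k = 208/0.797 = 261.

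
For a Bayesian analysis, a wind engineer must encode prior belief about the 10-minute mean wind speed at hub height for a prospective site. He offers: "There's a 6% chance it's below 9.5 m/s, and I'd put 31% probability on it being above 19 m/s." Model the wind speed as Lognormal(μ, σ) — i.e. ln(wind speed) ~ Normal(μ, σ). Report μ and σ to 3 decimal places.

If T ~ Lognormal(μ,σ) then ln T ~ Normal(μ,σ), so the p-quantile of ln T is μ + z_p·σ.
ln(9.5) = 2.251 and ln(19) = 2.944; z_{0.06} = -1.555, z_{0.69} = 0.4959.
σ = (2.944 − 2.251)/(0.4959 − (-1.555)) = 0.338.
μ = 2.251 − (-1.555)·0.338 = 2.777.

μ ≈ 2.777, σ ≈ 0.338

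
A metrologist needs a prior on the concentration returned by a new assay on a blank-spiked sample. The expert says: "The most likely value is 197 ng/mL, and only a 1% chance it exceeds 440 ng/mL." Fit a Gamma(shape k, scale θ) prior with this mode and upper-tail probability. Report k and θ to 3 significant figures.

Gamma(k,θ) with k>1 has mode (k−1)θ, so θ = 197/(k−1).
Need P(X < 440) = 0.99 with θ tied to k this way. Start at k = 2, θ = 197: P(X<440) ≈ 0.654.
Too low — raise k to concentrate. Iterating converges to k ≈ 8.44.
Then θ = 197/(8.44−1) ≈ 26.5.

k ≈ 8.44, θ ≈ 26.5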